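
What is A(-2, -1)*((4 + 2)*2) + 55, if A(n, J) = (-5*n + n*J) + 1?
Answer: 211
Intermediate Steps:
A(n, J) = 1 - 5*n + J*n (A(n, J) = (-5*n + J*n) + 1 = 1 - 5*n + J*n)
A(-2, -1)*((4 + 2)*2) + 55 = (1 - 5*(-2) - 1*(-2))*((4 + 2)*2) + 55 = (1 + 10 + 2)*(6*2) + 55 = 13*12 + 55 = 156 + 55 = 211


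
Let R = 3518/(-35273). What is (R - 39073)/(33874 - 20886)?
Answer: -1378225447/458125724 ≈ -3.0084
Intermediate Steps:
R = -3518/35273 (R = 3518*(-1/35273) = -3518/35273 ≈ -0.099736)
(R - 39073)/(33874 - 20886) = (-3518/35273 - 39073)/(33874 - 20886) = -1378225447/35273/12988 = -1378225447/35273*1/12988 = -1378225447/458125724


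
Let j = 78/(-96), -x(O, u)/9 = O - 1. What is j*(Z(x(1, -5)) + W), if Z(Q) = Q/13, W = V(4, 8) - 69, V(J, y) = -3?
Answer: 117/2 ≈ 58.500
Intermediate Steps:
x(O, u) = 9 - 9*O (x(O, u) = -9*(O - 1) = -9*(-1 + O) = 9 - 9*O)
j = -13/16 (j = 78*(-1/96) = -13/16 ≈ -0.81250)
W = -72 (W = -3 - 69 = -72)
Z(Q) = Q/13 (Z(Q) = Q*(1/13) = Q/13)
j*(Z(x(1, -5)) + W) = -13*((9 - 9*1)/13 - 72)/16 = -13*((9 - 9)/13 - 72)/16 = -13*((1/13)*0 - 72)/16 = -13*(0 - 72)/16 = -13/16*(-72) = 117/2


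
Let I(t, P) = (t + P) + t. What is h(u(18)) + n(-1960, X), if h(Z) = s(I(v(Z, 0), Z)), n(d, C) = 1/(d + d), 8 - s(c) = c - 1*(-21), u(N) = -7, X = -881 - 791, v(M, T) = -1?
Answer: -15681/3920 ≈ -4.0003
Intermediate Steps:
I(t, P) = P + 2*t (I(t, P) = (P + t) + t = P + 2*t)
X = -1672
s(c) = -13 - c (s(c) = 8 - (c - 1*(-21)) = 8 - (c + 21) = 8 - (21 + c) = 8 + (-21 - c) = -13 - c)
n(d, C) = 1/(2*d)
h(Z) = -11 - Z (h(Z) = -13 - (Z + 2*(-1)) = -13 - (Z - 2) = -13 - (-2 + Z) = -13 + (2 - Z) = -11 - Z)
h(u(18)) + n(-1960, X) = (-11 - 1*(-7)) + (½)/(-1960) = (-11 + 7) + (½)*(-1/1960) = -4 - 1/3920 = -15681/3920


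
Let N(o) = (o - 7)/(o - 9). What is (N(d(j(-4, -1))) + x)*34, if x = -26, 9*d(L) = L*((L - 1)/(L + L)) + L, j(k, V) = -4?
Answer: -149974/175 ≈ -856.99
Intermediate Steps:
d(L) = -1/18 + L/6 (d(L) = (L*((L - 1)/(L + L)) + L)/9 = (L*((-1 + L)/((2*L))) + L)/9 = (L*((-1 + L)*(1/(2*L))) + L)/9 = (L*((-1 + L)/(2*L)) + L)/9 = ((-1/2 + L/2) + L)/9 = (-1/2 + 3*L/2)/9 = -1/18 + L/6)
N(o) = (-7 + o)/(-9 + o)
(N(d(j(-4, -1))) + x)*34 = ((-7 + (-1/18 + (1/6)*(-4)))/(-9 + (-1/18 + (1/6)*(-4))) - 26)*34 = ((-7 + (-1/18 - 2/3))/(-9 + (-1/18 - 2/3)) - 26)*34 = ((-7 - 13/18)/(-9 - 13/18) - 26)*34 = (-139/18/(-175/18) - 26)*34 = (-18/175*(-139/18) - 26)*34 = (139/175 - 26)*34 = -4411/175*34 = -149974/175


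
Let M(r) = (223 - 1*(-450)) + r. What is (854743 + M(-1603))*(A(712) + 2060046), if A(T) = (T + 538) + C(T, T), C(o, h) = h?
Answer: 1760569236504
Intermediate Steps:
A(T) = 538 + 2*T (A(T) = (T + 538) + T = (538 + T) + T = 538 + 2*T)
M(r) = 673 + r (M(r) = (223 + 450) + r = 673 + r)
(854743 + M(-1603))*(A(712) + 2060046) = (854743 + (673 - 1603))*((538 + 2*712) + 2060046) = (854743 - 930)*((538 + 1424) + 2060046) = 853813*(1962 + 2060046) = 853813*2062008 = 1760569236504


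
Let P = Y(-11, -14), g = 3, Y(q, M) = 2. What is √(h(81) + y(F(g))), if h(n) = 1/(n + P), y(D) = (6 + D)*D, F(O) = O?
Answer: √186086/83 ≈ 5.1973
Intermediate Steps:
y(D) = D*(6 + D)
P = 2
h(n) = 1/(2 + n) (h(n) = 1/(n + 2) = 1/(2 + n))
√(h(81) + y(F(g))) = √(1/(2 + 81) + 3*(6 + 3)) = √(1/83 + 3*9) = √(1/83 + 27) = √(2242/83) = √186086/83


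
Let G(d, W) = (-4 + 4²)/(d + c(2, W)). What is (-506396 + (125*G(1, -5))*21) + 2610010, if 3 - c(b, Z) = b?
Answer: 2119364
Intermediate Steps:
c(b, Z) = 3 - b
G(d, W) = 12/(1 + d) (G(d, W) = (-4 + 4²)/(d + (3 - 1*2)) = (-4 + 16)/(d + (3 - 2)) = 12/(d + 1) = 12/(1 + d))
(-506396 + (125*G(1, -5))*21) + 2610010 = (-506396 + (125*(12/(1 + 1)))*21) + 2610010 = (-506396 + (125*(12/2))*21) + 2610010 = (-506396 + (125*(12*(½)))*21) + 2610010 = (-506396 + (125*6)*21) + 2610010 = (-506396 + 750*21) + 2610010 = (-506396 + 15750) + 2610010 = -490646 + 2610010 = 2119364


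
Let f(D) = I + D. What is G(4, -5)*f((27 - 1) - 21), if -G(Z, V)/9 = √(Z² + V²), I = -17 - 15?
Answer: 243*√41 ≈ 1556.0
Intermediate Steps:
I = -32
f(D) = -32 + D
G(Z, V) = -9*√(V² + Z²) (G(Z, V) = -9*√(Z² + V²) = -9*√(V² + Z²))
G(4, -5)*f((27 - 1) - 21) = (-9*√((-5)² + 4²))*(-32 + ((27 - 1) - 21)) = (-9*√(25 + 16))*(-32 + (26 - 21)) = (-9*√41)*(-32 + 5) = -9*√41*(-27) = 243*√41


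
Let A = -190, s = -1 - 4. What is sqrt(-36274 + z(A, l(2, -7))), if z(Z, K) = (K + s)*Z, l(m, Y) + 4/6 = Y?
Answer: I*sqrt(304806)/3 ≈ 184.03*I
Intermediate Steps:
s = -5
l(m, Y) = -2/3 + Y
z(Z, K) = Z*(-5 + K) (z(Z, K) = (K - 5)*Z = (-5 + K)*Z = Z*(-5 + K))
sqrt(-36274 + z(A, l(2, -7))) = sqrt(-36274 - 190*(-5 + (-2/3 - 7))) = sqrt(-36274 - 190*(-5 - 23/3)) = sqrt(-36274 - 190*(-38/3)) = sqrt(-36274 + 7220/3) = sqrt(-101602/3) = I*sqrt(304806)/3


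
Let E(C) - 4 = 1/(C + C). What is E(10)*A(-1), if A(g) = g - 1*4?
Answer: -81/4 ≈ -20.250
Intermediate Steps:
A(g) = -4 + g (A(g) = g - 4 = -4 + g)
E(C) = 4 + 1/(2*C) (E(C) = 4 + 1/(C + C) = 4 + 1/(2*C))
E(10)*A(-1) = (4 + (½)/10)*(-4 - 1) = (4 + (½)*(⅒))*(-5) = (4 + 1/20)*(-5) = (81/20)*(-5) = -81/4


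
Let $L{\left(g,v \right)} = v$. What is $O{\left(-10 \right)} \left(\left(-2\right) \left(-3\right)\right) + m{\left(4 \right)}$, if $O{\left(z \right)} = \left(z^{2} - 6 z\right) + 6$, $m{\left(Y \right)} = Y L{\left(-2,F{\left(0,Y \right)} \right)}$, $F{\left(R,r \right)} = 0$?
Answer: $996$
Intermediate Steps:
$m{\left(Y \right)} = 0$ ($m{\left(Y \right)} = Y 0 = 0$)
$O{\left(z \right)} = 6 + z^{2} - 6 z$
$O{\left(-10 \right)} \left(\left(-2\right) \left(-3\right)\right) + m{\left(4 \right)} = \left(6 + \left(-10\right)^{2} - -60\right) \left(\left(-2\right) \left(-3\right)\right) + 0 = \left(6 + 100 + 60\right) 6 + 0 = 166 \cdot 6 + 0 = 996 + 0 = 996$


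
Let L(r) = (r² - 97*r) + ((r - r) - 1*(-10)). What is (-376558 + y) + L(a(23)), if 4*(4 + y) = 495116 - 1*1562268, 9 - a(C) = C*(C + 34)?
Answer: 1178158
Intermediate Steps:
a(C) = 9 - C*(34 + C) (a(C) = 9 - C*(C + 34) = 9 - C*(34 + C))
y = -266792 (y = -4 + (495116 - 1*1562268)/4 = -4 + (495116 - 1562268)/4 = -4 + (¼)*(-1067152) = -4 - 266788 = -266792)
L(r) = 10 + r² - 97*r (L(r) = (r² - 97*r) + (0 + 10) = (r² - 97*r) + 10 = 10 + r² - 97*r)
(-376558 + y) + L(a(23)) = (-376558 - 266792) + (10 + (9 - 1*23² - 34*23)² - 97*(9 - 1*23² - 34*23)) = -643350 + (10 + (9 - 1*529 - 782)² - 97*(9 - 1*529 - 782)) = -643350 + (10 + (9 - 529 - 782)² - 97*(9 - 529 - 782)) = -643350 + (10 + (-1302)² - 97*(-1302)) = -643350 + (10 + 1695204 + 126294) = -643350 + 1821508 = 1178158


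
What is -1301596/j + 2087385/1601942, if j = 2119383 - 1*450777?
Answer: 698970917939/1336505016426 ≈ 0.52298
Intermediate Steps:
j = 1668606 (j = 2119383 - 450777 = 1668606)
-1301596/j + 2087385/1601942 = -1301596/1668606 + 2087385/1601942 = -1301596*1/1668606 + 2087385*(1/1601942) = -650798/834303 + 2087385/1601942 = 698970917939/1336505016426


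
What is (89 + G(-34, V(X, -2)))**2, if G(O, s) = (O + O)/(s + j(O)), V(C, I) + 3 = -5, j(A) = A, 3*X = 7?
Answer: 3621409/441 ≈ 8211.8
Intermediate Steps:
X = 7/3 (X = (1/3)*7 = 7/3 ≈ 2.3333)
V(C, I) = -8 (V(C, I) = -3 - 5 = -8)
G(O, s) = 2*O/(O + s) (G(O, s) = (O + O)/(s + O) = (2*O)/(O + s) = 2*O/(O + s))
(89 + G(-34, V(X, -2)))**2 = (89 + 2*(-34)/(-34 - 8))**2 = (89 + 2*(-34)/(-42))**2 = (89 + 2*(-34)*(-1/42))**2 = (89 + 34/21)**2 = (1903/21)**2 = 3621409/441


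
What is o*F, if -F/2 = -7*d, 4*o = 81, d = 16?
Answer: 4536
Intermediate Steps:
o = 81/4 (o = (¼)*81 = 81/4 ≈ 20.250)
F = 224 (F = -(-14)*16 = -2*(-112) = 224)
o*F = (81/4)*224 = 4536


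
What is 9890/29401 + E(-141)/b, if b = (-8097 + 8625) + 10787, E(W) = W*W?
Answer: 696426631/332672315 ≈ 2.0934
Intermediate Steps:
E(W) = W²
b = 11315 (b = 528 + 10787 = 11315)
9890/29401 + E(-141)/b = 9890/29401 + (-141)²/11315 = 9890*(1/29401) + 19881*(1/11315) = 9890/29401 + 19881/11315 = 696426631/332672315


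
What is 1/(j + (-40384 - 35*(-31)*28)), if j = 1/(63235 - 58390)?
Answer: -4845/48469379 ≈ -9.9960e-5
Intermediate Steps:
j = 1/4845 ≈ 0.00020640
1/(j + (-40384 - 35*(-31)*28)) = 1/(1/4845 + (-40384 - 35*(-31)*28)) = 1/(1/4845 + (-40384 - (-1085)*28)) = 1/(1/4845 + (-40384 - 1*(-30380))) = 1/(1/4845 + (-40384 + 30380)) = 1/(1/4845 - 10004) = 1/(-48469379/4845) = -4845/48469379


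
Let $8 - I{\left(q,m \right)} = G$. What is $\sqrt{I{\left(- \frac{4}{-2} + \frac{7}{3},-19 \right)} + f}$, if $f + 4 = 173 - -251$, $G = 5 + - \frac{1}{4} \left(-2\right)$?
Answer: $\frac{13 \sqrt{10}}{2} \approx 20.555$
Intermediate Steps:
$G = \frac{11}{2}$ ($G = 5 + \left(-1\right) \frac{1}{4} \left(-2\right) = 5 - - \frac{1}{2} = 5 + \frac{1}{2} = \frac{11}{2} \approx 5.5$)
$I{\left(q,m \right)} = \frac{5}{2}$ ($I{\left(q,m \right)} = 8 - \frac{11}{2} = \frac{5}{2}$)
$f = 420$ ($f = -4 + \left(173 - -251\right) = -4 + \left(173 + 251\right) = -4 + 424 = 420$)
$\sqrt{I{\left(- \frac{4}{-2} + \frac{7}{3},-19 \right)} + f} = \sqrt{\frac{5}{2} + 420} = \sqrt{\frac{845}{2}} = \frac{13 \sqrt{10}}{2}$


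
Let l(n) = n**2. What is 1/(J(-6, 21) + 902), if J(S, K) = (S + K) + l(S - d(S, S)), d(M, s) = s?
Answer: 1/917 ≈ 0.0010905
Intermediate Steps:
J(S, K) = K + S (J(S, K) = (S + K) + (S - S)**2 = (K + S) + 0**2 = (K + S) + 0 = K + S)
1/(J(-6, 21) + 902) = 1/((21 - 6) + 902) = 1/(15 + 902) = 1/917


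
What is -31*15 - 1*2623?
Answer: -3088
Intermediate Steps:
-31*15 - 1*2623 = -465 - 2623 = -3088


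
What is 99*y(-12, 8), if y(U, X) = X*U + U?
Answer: -10692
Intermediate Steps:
y(U, X) = U + U*X (y(U, X) = U*X + U = U + U*X)
99*y(-12, 8) = 99*(-12*(1 + 8)) = 99*(-12*9) = 99*(-108) = -10692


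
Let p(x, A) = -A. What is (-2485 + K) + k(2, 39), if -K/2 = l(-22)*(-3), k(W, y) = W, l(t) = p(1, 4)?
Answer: -2507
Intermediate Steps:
l(t) = -4 (l(t) = -1*4 = -4)
K = -24 (K = -(-8)*(-3) = -2*12 = -24)
(-2485 + K) + k(2, 39) = (-2485 - 24) + 2 = -2509 + 2 = -2507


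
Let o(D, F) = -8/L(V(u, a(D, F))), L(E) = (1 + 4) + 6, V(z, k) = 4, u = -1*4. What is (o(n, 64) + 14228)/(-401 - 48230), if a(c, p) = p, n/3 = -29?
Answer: -156500/534941 ≈ -0.29256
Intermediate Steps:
n = -87 (n = 3*(-29) = -87)
u = -4
L(E) = 11 (L(E) = 5 + 6 = 11)
o(D, F) = -8/11
(o(n, 64) + 14228)/(-401 - 48230) = (-8/11 + 14228)/(-401 - 48230) = (156500/11)/(-48631) = (156500/11)*(-1/48631) = -156500/534941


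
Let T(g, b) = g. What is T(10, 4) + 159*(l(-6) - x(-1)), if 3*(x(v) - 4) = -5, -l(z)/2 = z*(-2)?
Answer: -4177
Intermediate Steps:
l(z) = 4*z (l(z) = -2*z*(-2) = -(-4)*z = 4*z)
x(v) = 7/3 (x(v) = 4 + (⅓)*(-5) = 4 - 5/3 = 7/3)
T(10, 4) + 159*(l(-6) - x(-1)) = 10 + 159*(4*(-6) - 1*7/3) = 10 + 159*(-24 - 7/3) = 10 + 159*(-79/3) = 10 - 4187 = -4177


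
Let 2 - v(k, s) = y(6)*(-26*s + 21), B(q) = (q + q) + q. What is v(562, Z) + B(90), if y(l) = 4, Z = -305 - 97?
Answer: -41620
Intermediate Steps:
B(q) = 3*q (B(q) = 2*q + q = 3*q)
Z = -402
v(k, s) = -82 + 104*s (v(k, s) = 2 - 4*(-26*s + 21) = 2 - 4*(21 - 26*s) = 2 - (84 - 104*s) = 2 + (-84 + 104*s) = -82 + 104*s)
v(562, Z) + B(90) = (-82 + 104*(-402)) + 3*90 = (-82 - 41808) + 270 = -41890 + 270 = -41620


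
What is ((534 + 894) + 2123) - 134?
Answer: 3417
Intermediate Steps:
((534 + 894) + 2123) - 134 = (1428 + 2123) - 134 = 3551 - 134 = 3417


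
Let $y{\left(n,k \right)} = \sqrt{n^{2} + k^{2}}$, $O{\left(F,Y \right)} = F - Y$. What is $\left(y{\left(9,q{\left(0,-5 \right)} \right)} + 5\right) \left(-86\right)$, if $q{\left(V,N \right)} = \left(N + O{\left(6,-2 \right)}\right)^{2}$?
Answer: $-430 - 774 \sqrt{2} \approx -1524.6$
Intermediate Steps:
$q{\left(V,N \right)} = \left(8 + N\right)^{2}$ ($q{\left(V,N \right)} = \left(N + \left(6 - -2\right)\right)^{2} = \left(N + \left(6 + 2\right)\right)^{2} = \left(N + 8\right)^{2} = \left(8 + N\right)^{2}$)
$y{\left(n,k \right)} = \sqrt{k^{2} + n^{2}}$
$\left(y{\left(9,q{\left(0,-5 \right)} \right)} + 5\right) \left(-86\right) = \left(\sqrt{\left(\left(8 - 5\right)^{2}\right)^{2} + 9^{2}} + 5\right) \left(-86\right) = \left(\sqrt{\left(3^{2}\right)^{2} + 81} + 5\right) \left(-86\right) = \left(\sqrt{9^{2} + 81} + 5\right) \left(-86\right) = \left(\sqrt{81 + 81} + 5\right) \left(-86\right) = \left(\sqrt{162} + 5\right) \left(-86\right) = \left(9 \sqrt{2} + 5\right) \left(-86\right) = \left(5 + 9 \sqrt{2}\right) \left(-86\right) = -430 - 774 \sqrt{2}$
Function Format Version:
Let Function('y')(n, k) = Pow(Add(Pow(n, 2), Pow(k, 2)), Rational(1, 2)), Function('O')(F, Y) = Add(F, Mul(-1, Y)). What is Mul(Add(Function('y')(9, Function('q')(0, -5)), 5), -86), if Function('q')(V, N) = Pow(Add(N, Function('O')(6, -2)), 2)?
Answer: Add(-430, Mul(-774, Pow(2, Rational(1, 2)))) ≈ -1524.6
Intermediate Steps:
Function('q')(V, N) = Pow(Add(8, N), 2) (Function('q')(V, N) = Pow(Add(N, Add(6, Mul(-1, -2))), 2) = Pow(Add(N, Add(6, 2)), 2) = Pow(Add(N, 8), 2) = Pow(Add(8, N), 2))
Function('y')(n, k) = Pow(Add(Pow(k, 2), Pow(n, 2)), Rational(1, 2))
Mul(Add(Function('y')(9, Function('q')(0, -5)), 5), -86) = Mul(Add(Pow(Add(Pow(Pow(Add(8, -5), 2), 2), Pow(9, 2)), Rational(1, 2)), 5), -86) = Mul(Add(Pow(Add(Pow(Pow(3, 2), 2), 81), Rational(1, 2)), 5), -86) = Mul(Add(Pow(Add(Pow(9, 2), 81), Rational(1, 2)), 5), -86) = Mul(Add(Pow(Add(81, 81), Rational(1, 2)), 5), -86) = Mul(Add(Pow(162, Rational(1, 2)), 5), -86) = Mul(Add(Mul(9, Pow(2, Rational(1, 2))), 5), -86) = Mul(Add(5, Mul(9, Pow(2, Rational(1, 2)))), -86) = Add(-430, Mul(-774, Pow(2, Rational(1, 2))))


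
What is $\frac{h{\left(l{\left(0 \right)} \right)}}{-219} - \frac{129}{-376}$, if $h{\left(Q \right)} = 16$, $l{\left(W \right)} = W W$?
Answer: $\frac{22235}{82344} \approx 0.27003$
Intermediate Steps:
$l{\left(W \right)} = W^{2}$
$\frac{h{\left(l{\left(0 \right)} \right)}}{-219} - \frac{129}{-376} = \frac{16}{-219} - \frac{129}{-376} = 16 \left(- \frac{1}{219}\right) - - \frac{129}{376} = - \frac{16}{219} + \frac{129}{376} = \frac{22235}{82344}$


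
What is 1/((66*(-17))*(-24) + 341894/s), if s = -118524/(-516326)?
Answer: 4233/6418584847 ≈ 6.5949e-7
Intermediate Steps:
s = 59262/258163 (s = -118524*(-1)/516326 = -1*(-59262/258163) = 59262/258163 ≈ 0.22955)
1/((66*(-17))*(-24) + 341894/s) = 1/((66*(-17))*(-24) + 341894/(59262/258163)) = 1/(-1122*(-24) + 341894*(258163/59262)) = 1/(26928 + 6304598623/4233) = 1/(6418584847/4233) = 4233/6418584847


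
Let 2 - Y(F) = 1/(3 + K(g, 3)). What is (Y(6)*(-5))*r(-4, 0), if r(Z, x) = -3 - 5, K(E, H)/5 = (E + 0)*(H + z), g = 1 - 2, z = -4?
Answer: 75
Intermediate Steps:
g = -1
K(E, H) = 5*E*(-4 + H) (K(E, H) = 5*((E + 0)*(H - 4)) = 5*(E*(-4 + H)) = 5*E*(-4 + H))
r(Z, x) = -8
Y(F) = 15/8 (Y(F) = 2 - 1/(3 + 5*(-1)*(-4 + 3)) = 2 - 1/(3 + 5*(-1)*(-1)) = 2 - 1/(3 + 5) = 2 - 1/8 = 2 - 1*⅛ = 2 - ⅛ = 15/8)
(Y(6)*(-5))*r(-4, 0) = ((15/8)*(-5))*(-8) = -75/8*(-8) = 75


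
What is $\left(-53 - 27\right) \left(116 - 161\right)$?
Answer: $3600$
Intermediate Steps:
$\left(-53 - 27\right) \left(116 - 161\right) = \left(-80\right) \left(-45\right) = 3600$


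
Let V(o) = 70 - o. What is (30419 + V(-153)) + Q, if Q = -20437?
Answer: 10205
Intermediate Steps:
(30419 + V(-153)) + Q = (30419 + (70 - 1*(-153))) - 20437 = (30419 + (70 + 153)) - 20437 = (30419 + 223) - 20437 = 30642 - 20437 = 10205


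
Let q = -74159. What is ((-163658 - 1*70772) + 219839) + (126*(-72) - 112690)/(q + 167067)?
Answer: -677871195/46454 ≈ -14592.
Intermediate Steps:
((-163658 - 1*70772) + 219839) + (126*(-72) - 112690)/(q + 167067) = ((-163658 - 1*70772) + 219839) + (126*(-72) - 112690)/(-74159 + 167067) = ((-163658 - 70772) + 219839) + (-9072 - 112690)/92908 = (-234430 + 219839) - 121762*1/92908 = -14591 - 60881/46454 = -677871195/46454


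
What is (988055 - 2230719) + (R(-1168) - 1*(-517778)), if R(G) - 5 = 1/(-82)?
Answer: -59440243/82 ≈ -7.2488e+5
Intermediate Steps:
R(G) = 409/82 (R(G) = 5 + 1/(-82) = 5 - 1/82 = 409/82)
(988055 - 2230719) + (R(-1168) - 1*(-517778)) = (988055 - 2230719) + (409/82 - 1*(-517778)) = -1242664 + (409/82 + 517778) = -1242664 + 42458205/82 = -59440243/82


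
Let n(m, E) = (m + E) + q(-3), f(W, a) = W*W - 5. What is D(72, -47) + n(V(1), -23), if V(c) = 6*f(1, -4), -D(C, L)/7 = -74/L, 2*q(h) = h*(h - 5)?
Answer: -2163/47 ≈ -46.021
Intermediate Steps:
f(W, a) = -5 + W² (f(W, a) = W² - 5 = -5 + W²)
q(h) = h*(-5 + h)/2 (q(h) = (h*(h - 5))/2 = (h*(-5 + h))/2 = h*(-5 + h)/2)
D(C, L) = 518/L (D(C, L) = -(-518)/L = 518/L)
V(c) = -24 (V(c) = 6*(-5 + 1²) = 6*(-5 + 1) = 6*(-4) = -24)
n(m, E) = 12 + E + m (n(m, E) = (m + E) + (½)*(-3)*(-5 - 3) = (E + m) + (½)*(-3)*(-8) = (E + m) + 12 = 12 + E + m)
D(72, -47) + n(V(1), -23) = 518/(-47) + (12 - 23 - 24) = 518*(-1/47) - 35 = -518/47 - 35 = -2163/47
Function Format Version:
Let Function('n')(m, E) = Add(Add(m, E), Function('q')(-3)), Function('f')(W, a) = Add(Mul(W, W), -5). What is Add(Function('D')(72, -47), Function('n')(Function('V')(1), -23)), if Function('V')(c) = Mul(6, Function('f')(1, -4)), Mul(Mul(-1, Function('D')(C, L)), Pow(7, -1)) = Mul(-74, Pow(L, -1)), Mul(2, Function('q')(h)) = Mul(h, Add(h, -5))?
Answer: Rational(-2163, 47) ≈ -46.021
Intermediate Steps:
Function('f')(W, a) = Add(-5, Pow(W, 2)) (Function('f')(W, a) = Add(Pow(W, 2), -5) = Add(-5, Pow(W, 2)))
Function('q')(h) = Mul(Rational(1, 2), h, Add(-5, h)) (Function('q')(h) = Mul(Rational(1, 2), Mul(h, Add(h, -5))) = Mul(Rational(1, 2), Mul(h, Add(-5, h))) = Mul(Rational(1, 2), h, Add(-5, h)))
Function('D')(C, L) = Mul(518, Pow(L, -1)) (Function('D')(C, L) = Mul(-7, Mul(-74, Pow(L, -1))) = Mul(518, Pow(L, -1)))
Function('V')(c) = -24 (Function('V')(c) = Mul(6, Add(-5, Pow(1, 2))) = Mul(6, Add(-5, 1)) = Mul(6, -4) = -24)
Function('n')(m, E) = Add(12, E, m) (Function('n')(m, E) = Add(Add(m, E), Mul(Rational(1, 2), -3, Add(-5, -3))) = Add(Add(E, m), Mul(Rational(1, 2), -3, -8)) = Add(Add(E, m), 12) = Add(12, E, m))
Add(Function('D')(72, -47), Function('n')(Function('V')(1), -23)) = Add(Mul(518, Pow(-47, -1)), Add(12, -23, -24)) = Add(Mul(518, Rational(-1, 47)), -35) = Add(Rational(-518, 47), -35) = Rational(-2163, 47)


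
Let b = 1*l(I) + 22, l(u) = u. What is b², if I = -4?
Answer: 324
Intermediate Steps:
b = 18 (b = 1*(-4) + 22 = -4 + 22 = 18)
b² = 18² = 324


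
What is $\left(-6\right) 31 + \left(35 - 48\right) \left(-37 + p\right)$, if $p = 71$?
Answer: $-628$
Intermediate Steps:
$\left(-6\right) 31 + \left(35 - 48\right) \left(-37 + p\right) = \left(-6\right) 31 + \left(35 - 48\right) \left(-37 + 71\right) = -186 - 442 = -628$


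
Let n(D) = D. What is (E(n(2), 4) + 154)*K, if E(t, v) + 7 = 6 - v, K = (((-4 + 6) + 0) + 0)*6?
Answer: 1788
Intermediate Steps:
K = 12 (K = ((2 + 0) + 0)*6 = (2 + 0)*6 = 2*6 = 12)
E(t, v) = -1 - v (E(t, v) = -7 + (6 - v) = -1 - v)
(E(n(2), 4) + 154)*K = ((-1 - 1*4) + 154)*12 = ((-1 - 4) + 154)*12 = (-5 + 154)*12 = 149*12 = 1788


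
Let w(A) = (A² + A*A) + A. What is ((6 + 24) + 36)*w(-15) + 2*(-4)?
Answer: 28702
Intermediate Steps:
w(A) = A + 2*A² (w(A) = (A² + A²) + A = 2*A² + A = A + 2*A²)
((6 + 24) + 36)*w(-15) + 2*(-4) = ((6 + 24) + 36)*(-15*(1 + 2*(-15))) + 2*(-4) = (30 + 36)*(-15*(1 - 30)) - 8 = 66*(-15*(-29)) - 8 = 66*435 - 8 = 28710 - 8 = 28702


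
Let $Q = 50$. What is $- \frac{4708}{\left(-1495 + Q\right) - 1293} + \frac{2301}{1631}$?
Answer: $\frac{6989443}{2232839} \approx 3.1303$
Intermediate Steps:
$- \frac{4708}{\left(-1495 + Q\right) - 1293} + \frac{2301}{1631} = - \frac{4708}{\left(-1495 + 50\right) - 1293} + \frac{2301}{1631} = - \frac{4708}{-1445 - 1293} + 2301 \cdot \frac{1}{1631} = - \frac{4708}{-2738} + \frac{2301}{1631} = \left(-4708\right) \left(- \frac{1}{2738}\right) + \frac{2301}{1631} = \frac{2354}{1369} + \frac{2301}{1631} = \frac{6989443}{2232839}$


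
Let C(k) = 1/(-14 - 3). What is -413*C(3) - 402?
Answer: -6421/17 ≈ -377.71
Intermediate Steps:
C(k) = -1/17 (C(k) = 1/(-17) = -1/17)
-413*C(3) - 402 = -413*(-1/17) - 402 = 413/17 - 402 = -6421/17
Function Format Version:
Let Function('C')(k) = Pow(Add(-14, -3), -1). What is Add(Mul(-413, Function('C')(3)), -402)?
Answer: Rational(-6421, 17) ≈ -377.71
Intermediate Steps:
Function('C')(k) = Rational(-1, 17) (Function('C')(k) = Pow(-17, -1) = Rational(-1, 17))
Add(Mul(-413, Function('C')(3)), -402) = Add(Mul(-413, Rational(-1, 17)), -402) = Add(Rational(413, 17), -402) = Rational(-6421, 17)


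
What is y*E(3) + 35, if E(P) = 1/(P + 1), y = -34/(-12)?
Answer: 857/24 ≈ 35.708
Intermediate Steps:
y = 17/6 (y = -34*(-1/12) = 17/6 ≈ 2.8333)
E(P) = 1/(1 + P)
y*E(3) + 35 = 17/(6*(1 + 3)) + 35 = (17/6)/4 + 35 = (17/6)*(1/4) + 35 = 17/24 + 35 = 857/24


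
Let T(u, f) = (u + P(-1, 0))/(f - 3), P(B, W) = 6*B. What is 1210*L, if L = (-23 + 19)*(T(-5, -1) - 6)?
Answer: 15730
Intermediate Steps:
T(u, f) = (-6 + u)/(-3 + f) (T(u, f) = (u + 6*(-1))/(f - 3) = (u - 6)/(-3 + f) = (-6 + u)/(-3 + f))
L = 13 (L = (-23 + 19)*((-6 - 5)/(-3 - 1) - 6) = -4*(-11/(-4) - 6) = -4*(-¼*(-11) - 6) = -4*(11/4 - 6) = -4*(-13/4) = 13)
1210*L = 1210*13 = 15730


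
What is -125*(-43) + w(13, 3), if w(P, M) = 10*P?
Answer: 5505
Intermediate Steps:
-125*(-43) + w(13, 3) = -125*(-43) + 10*13 = 5375 + 130 = 5505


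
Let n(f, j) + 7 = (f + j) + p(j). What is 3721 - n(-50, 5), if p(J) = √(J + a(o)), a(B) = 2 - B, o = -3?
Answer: 3773 - √10 ≈ 3769.8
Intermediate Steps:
p(J) = √(5 + J) (p(J) = √(J + (2 - 1*(-3))) = √(J + (2 + 3)) = √(J + 5) = √(5 + J))
n(f, j) = -7 + f + j + √(5 + j) (n(f, j) = -7 + ((f + j) + √(5 + j)) = -7 + (f + j + √(5 + j)) = -7 + f + j + √(5 + j))
3721 - n(-50, 5) = 3721 - (-7 - 50 + 5 + √(5 + 5)) = 3721 - (-7 - 50 + 5 + √10) = 3721 - (-52 + √10) = 3721 + (52 - √10) = 3773 - √10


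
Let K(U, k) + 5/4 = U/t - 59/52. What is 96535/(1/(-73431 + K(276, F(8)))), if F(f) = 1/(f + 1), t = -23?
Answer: -92170652650/13 ≈ -7.0901e+9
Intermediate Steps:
F(f) = 1/(1 + f)
K(U, k) = -31/13 - U/23 (K(U, k) = -5/4 + (U/(-23) - 59/52) = -5/4 + (U*(-1/23) - 59*1/52) = -5/4 + (-U/23 - 59/52) = -5/4 + (-59/52 - U/23) = -31/13 - U/23)
96535/(1/(-73431 + K(276, F(8)))) = 96535/(1/(-73431 + (-31/13 - 1/23*276))) = 96535/(1/(-73431 + (-31/13 - 12))) = 96535/(1/(-73431 - 187/13)) = 96535/(1/(-954790/13)) = 96535/(-13/954790) = 96535*(-954790/13) = -92170652650/13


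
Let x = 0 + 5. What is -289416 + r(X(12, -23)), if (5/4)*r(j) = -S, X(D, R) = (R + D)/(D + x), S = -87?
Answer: -1446732/5 ≈ -2.8935e+5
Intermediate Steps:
x = 5
X(D, R) = (D + R)/(5 + D) (X(D, R) = (R + D)/(D + 5) = (D + R)/(5 + D))
r(j) = 348/5 (r(j) = 4*(-1*(-87))/5 = (⅘)*87 = 348/5)
-289416 + r(X(12, -23)) = -289416 + 348/5 = -1446732/5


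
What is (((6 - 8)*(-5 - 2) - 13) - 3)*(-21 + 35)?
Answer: -28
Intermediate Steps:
(((6 - 8)*(-5 - 2) - 13) - 3)*(-21 + 35) = ((-2*(-7) - 13) - 3)*14 = ((14 - 13) - 3)*14 = (1 - 3)*14 = -2*14 = -28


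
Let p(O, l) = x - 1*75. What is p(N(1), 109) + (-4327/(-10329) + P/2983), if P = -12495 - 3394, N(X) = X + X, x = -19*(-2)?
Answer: -1291232099/30811407 ≈ -41.908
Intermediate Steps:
x = 38
N(X) = 2*X
p(O, l) = -37 (p(O, l) = 38 - 1*75 = 38 - 75 = -37)
P = -15889
p(N(1), 109) + (-4327/(-10329) + P/2983) = -37 + (-4327/(-10329) - 15889/2983) = -37 + (-4327*(-1/10329) - 15889*1/2983) = -37 + (4327/10329 - 15889/2983) = -37 - 151210040/30811407 = -1291232099/30811407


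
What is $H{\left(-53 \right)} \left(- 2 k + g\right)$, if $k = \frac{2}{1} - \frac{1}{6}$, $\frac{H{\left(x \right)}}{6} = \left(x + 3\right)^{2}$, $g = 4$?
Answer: $5000$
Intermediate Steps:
$H{\left(x \right)} = 6 \left(3 + x\right)^{2}$ ($H{\left(x \right)} = 6 \left(x + 3\right)^{2} = 6 \left(3 + x\right)^{2}$)
$k = \frac{11}{6}$ ($k = 2 \cdot 1 - \frac{1}{6} = 2 - \frac{1}{6} = \frac{11}{6} \approx 1.8333$)
$H{\left(-53 \right)} \left(- 2 k + g\right) = 6 \left(3 - 53\right)^{2} \left(\left(-2\right) \frac{11}{6} + 4\right) = 6 \left(-50\right)^{2} \left(- \frac{11}{3} + 4\right) = 6 \cdot 2500 \cdot \frac{1}{3} = 15000 \cdot \frac{1}{3} = 5000$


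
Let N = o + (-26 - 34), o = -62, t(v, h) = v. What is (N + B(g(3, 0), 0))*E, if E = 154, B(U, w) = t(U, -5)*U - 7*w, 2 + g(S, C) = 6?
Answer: -16324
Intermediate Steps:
g(S, C) = 4 (g(S, C) = -2 + 6 = 4)
B(U, w) = U² - 7*w (B(U, w) = U*U - 7*w = U² - 7*w)
N = -122 (N = -62 + (-26 - 34) = -62 - 60 = -122)
(N + B(g(3, 0), 0))*E = (-122 + (4² - 7*0))*154 = (-122 + (16 + 0))*154 = (-122 + 16)*154 = -106*154 = -16324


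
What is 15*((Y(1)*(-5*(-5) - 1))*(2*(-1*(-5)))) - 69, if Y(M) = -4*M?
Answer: -14469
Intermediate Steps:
15*((Y(1)*(-5*(-5) - 1))*(2*(-1*(-5)))) - 69 = 15*(((-4*1)*(-5*(-5) - 1))*(2*(-1*(-5)))) - 69 = 15*((-4*(25 - 1))*(2*5)) - 69 = 15*(-4*24*10) - 69 = 15*(-96*10) - 69 = 15*(-960) - 69 = -14400 - 69 = -14469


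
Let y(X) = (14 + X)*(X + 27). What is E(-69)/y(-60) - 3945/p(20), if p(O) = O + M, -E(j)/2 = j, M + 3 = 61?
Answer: -14439/286 ≈ -50.486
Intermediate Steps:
M = 58 (M = -3 + 61 = 58)
E(j) = -2*j
y(X) = (14 + X)*(27 + X)
p(O) = 58 + O (p(O) = O + 58 = 58 + O)
E(-69)/y(-60) - 3945/p(20) = (-2*(-69))/(378 + (-60)² + 41*(-60)) - 3945/(58 + 20) = 138/(378 + 3600 - 2460) - 3945/78 = 138/1518 - 3945*1/78 = 138*(1/1518) - 1315/26 = 1/11 - 1315/26 = -14439/286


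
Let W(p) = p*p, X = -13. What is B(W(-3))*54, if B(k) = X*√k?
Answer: -2106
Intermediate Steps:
W(p) = p²
B(k) = -13*√k
B(W(-3))*54 = -13*√((-3)²)*54 = -13*√9*54 = -13*3*54 = -39*54 = -2106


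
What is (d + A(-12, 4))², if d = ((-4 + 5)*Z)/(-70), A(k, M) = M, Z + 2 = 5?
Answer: 76729/4900 ≈ 15.659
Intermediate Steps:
Z = 3 (Z = -2 + 5 = 3)
d = -3/70 (d = ((-4 + 5)*3)/(-70) = (1*3)*(-1/70) = 3*(-1/70) = -3/70 ≈ -0.042857)
(d + A(-12, 4))² = (-3/70 + 4)² = (277/70)² = 76729/4900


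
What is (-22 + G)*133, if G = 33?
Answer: 1463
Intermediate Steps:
(-22 + G)*133 = (-22 + 33)*133 = 11*133 = 1463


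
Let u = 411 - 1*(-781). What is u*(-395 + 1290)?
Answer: 1066840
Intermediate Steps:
u = 1192 (u = 411 + 781 = 1192)
u*(-395 + 1290) = 1192*(-395 + 1290) = 1192*895 = 1066840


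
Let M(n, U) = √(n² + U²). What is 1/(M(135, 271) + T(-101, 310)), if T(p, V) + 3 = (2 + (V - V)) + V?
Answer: 309/3815 - √91666/3815 ≈ 0.0016346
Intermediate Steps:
T(p, V) = -1 + V (T(p, V) = -3 + ((2 + (V - V)) + V) = -3 + ((2 + 0) + V) = -3 + (2 + V) = -1 + V)
M(n, U) = √(U² + n²)
1/(M(135, 271) + T(-101, 310)) = 1/(√(271² + 135²) + (-1 + 310)) = 1/(√(73441 + 18225) + 309) = 1/(√91666 + 309) = 1/(309 + √91666)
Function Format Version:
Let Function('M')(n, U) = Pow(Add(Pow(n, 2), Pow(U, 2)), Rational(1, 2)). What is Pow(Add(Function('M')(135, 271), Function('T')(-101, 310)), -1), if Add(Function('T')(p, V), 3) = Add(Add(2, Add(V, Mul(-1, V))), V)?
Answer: Add(Rational(309, 3815), Mul(Rational(-1, 3815), Pow(91666, Rational(1, 2)))) ≈ 0.0016346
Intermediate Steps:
Function('T')(p, V) = Add(-1, V) (Function('T')(p, V) = Add(-3, Add(Add(2, Add(V, Mul(-1, V))), V)) = Add(-3, Add(Add(2, 0), V)) = Add(-3, Add(2, V)) = Add(-1, V))
Function('M')(n, U) = Pow(Add(Pow(U, 2), Pow(n, 2)), Rational(1, 2))
Pow(Add(Function('M')(135, 271), Function('T')(-101, 310)), -1) = Pow(Add(Pow(Add(Pow(271, 2), Pow(135, 2)), Rational(1, 2)), Add(-1, 310)), -1) = Pow(Add(Pow(Add(73441, 18225), Rational(1, 2)), 309), -1) = Pow(Add(Pow(91666, Rational(1, 2)), 309), -1) = Pow(Add(309, Pow(91666, Rational(1, 2))), -1)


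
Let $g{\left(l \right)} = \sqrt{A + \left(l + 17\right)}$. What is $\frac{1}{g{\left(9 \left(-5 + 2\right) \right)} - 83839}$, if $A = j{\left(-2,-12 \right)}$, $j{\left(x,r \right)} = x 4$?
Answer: $- \frac{83839}{7028977939} - \frac{3 i \sqrt{2}}{7028977939} \approx -1.1928 \cdot 10^{-5} - 6.0359 \cdot 10^{-10} i$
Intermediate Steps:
$j{\left(x,r \right)} = 4 x$
$A = -8$ ($A = 4 \left(-2\right) = -8$)
$g{\left(l \right)} = \sqrt{9 + l}$ ($g{\left(l \right)} = \sqrt{-8 + \left(l + 17\right)} = \sqrt{-8 + \left(17 + l\right)} = \sqrt{9 + l}$)
$\frac{1}{g{\left(9 \left(-5 + 2\right) \right)} - 83839} = \frac{1}{\sqrt{9 + 9 \left(-5 + 2\right)} - 83839} = \frac{1}{\sqrt{9 + 9 \left(-3\right)} - 83839} = \frac{1}{\sqrt{9 - 27} - 83839} = \frac{1}{\sqrt{-18} - 83839} = \frac{1}{3 i \sqrt{2} - 83839} = \frac{1}{-83839 + 3 i \sqrt{2}}$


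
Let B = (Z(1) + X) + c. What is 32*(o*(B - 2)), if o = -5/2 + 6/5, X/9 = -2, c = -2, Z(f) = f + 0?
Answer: 4368/5 ≈ 873.60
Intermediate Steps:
Z(f) = f
X = -18 (X = 9*(-2) = -18)
o = -13/10 (o = -5*½ + 6*(⅕) = -5/2 + 6/5 = -13/10 ≈ -1.3000)
B = -19 (B = (1 - 18) - 2 = -17 - 2 = -19)
32*(o*(B - 2)) = 32*(-13*(-19 - 2)/10) = 32*(-13/10*(-21)) = 32*(273/10) = 4368/5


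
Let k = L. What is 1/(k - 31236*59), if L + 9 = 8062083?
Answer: 1/6219150 ≈ 1.6079e-7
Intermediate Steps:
L = 8062074 (L = -9 + 8062083 = 8062074)
k = 8062074
1/(k - 31236*59) = 1/(8062074 - 31236*59) = 1/(8062074 - 1842924) = 1/6219150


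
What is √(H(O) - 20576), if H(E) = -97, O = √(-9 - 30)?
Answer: 3*I*√2297 ≈ 143.78*I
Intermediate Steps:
O = I*√39 (O = √(-39) = I*√39 ≈ 6.245*I)
√(H(O) - 20576) = √(-97 - 20576) = √(-20673) = 3*I*√2297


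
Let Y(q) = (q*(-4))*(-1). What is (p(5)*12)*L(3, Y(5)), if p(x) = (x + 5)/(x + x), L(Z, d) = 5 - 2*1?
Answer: 36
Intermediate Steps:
Y(q) = 4*q (Y(q) = -4*q*(-1) = 4*q)
L(Z, d) = 3 (L(Z, d) = 5 - 2 = 3)
p(x) = (5 + x)/(2*x) (p(x) = (5 + x)/((2*x)) = (5 + x)*(1/(2*x)) = (5 + x)/(2*x))
(p(5)*12)*L(3, Y(5)) = (((½)*(5 + 5)/5)*12)*3 = (((½)*(⅕)*10)*12)*3 = (1*12)*3 = 12*3 = 36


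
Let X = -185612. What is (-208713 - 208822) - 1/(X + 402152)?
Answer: -90413028901/216540 ≈ -4.1754e+5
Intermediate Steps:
(-208713 - 208822) - 1/(X + 402152) = (-208713 - 208822) - 1/(-185612 + 402152) = -417535 - 1/216540 = -90413028901/216540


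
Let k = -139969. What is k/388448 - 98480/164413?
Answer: -61267082237/63865901024 ≈ -0.95931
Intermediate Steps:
k/388448 - 98480/164413 = -139969/388448 - 98480/164413 = -61267082237/63865901024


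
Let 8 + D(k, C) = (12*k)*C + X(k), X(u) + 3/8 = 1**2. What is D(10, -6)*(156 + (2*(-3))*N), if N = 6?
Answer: -87285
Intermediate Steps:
X(u) = 5/8 (X(u) = -3/8 + 1**2 = -3/8 + 1 = 5/8)
D(k, C) = -59/8 + 12*C*k (D(k, C) = -8 + ((12*k)*C + 5/8) = -8 + (12*C*k + 5/8) = -8 + (5/8 + 12*C*k) = -59/8 + 12*C*k)
D(10, -6)*(156 + (2*(-3))*N) = (-59/8 + 12*(-6)*10)*(156 + (2*(-3))*6) = (-59/8 - 720)*(156 - 6*6) = -5819*(156 - 36)/8 = -5819/8*120 = -87285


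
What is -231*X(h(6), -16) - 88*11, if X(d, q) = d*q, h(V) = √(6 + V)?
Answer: -968 + 7392*√3 ≈ 11835.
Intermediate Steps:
-231*X(h(6), -16) - 88*11 = -231*√(6 + 6)*(-16) - 88*11 = -231*√12*(-16) - 968 = -231*2*√3*(-16) - 968 = -(-7392)*√3 - 968 = 7392*√3 - 968 = -968 + 7392*√3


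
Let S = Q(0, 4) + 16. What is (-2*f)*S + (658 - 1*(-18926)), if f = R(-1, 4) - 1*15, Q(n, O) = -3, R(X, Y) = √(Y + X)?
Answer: 19974 - 26*√3 ≈ 19929.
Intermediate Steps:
R(X, Y) = √(X + Y)
S = 13 (S = -3 + 16 = 13)
f = -15 + √3 (f = √(-1 + 4) - 1*15 = √3 - 15 = -15 + √3 ≈ -13.268)
(-2*f)*S + (658 - 1*(-18926)) = -2*(-15 + √3)*13 + (658 - 1*(-18926)) = (30 - 2*√3)*13 + (658 + 18926) = (390 - 26*√3) + 19584 = 19974 - 26*√3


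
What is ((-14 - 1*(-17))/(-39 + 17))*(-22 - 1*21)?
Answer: 129/22 ≈ 5.8636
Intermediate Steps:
((-14 - 1*(-17))/(-39 + 17))*(-22 - 1*21) = ((-14 + 17)/(-22))*(-22 - 21) = (3*(-1/22))*(-43) = -3/22*(-43) = 129/22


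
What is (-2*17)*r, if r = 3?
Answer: -102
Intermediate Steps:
(-2*17)*r = -2*17*3 = -34*3 = -102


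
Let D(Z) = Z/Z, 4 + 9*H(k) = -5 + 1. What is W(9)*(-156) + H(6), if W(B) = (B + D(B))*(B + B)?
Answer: -252728/9 ≈ -28081.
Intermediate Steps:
H(k) = -8/9 (H(k) = -4/9 + (-5 + 1)/9 = -4/9 + (⅑)*(-4) = -4/9 - 4/9 = -8/9)
D(Z) = 1
W(B) = 2*B*(1 + B) (W(B) = (B + 1)*(B + B) = (1 + B)*(2*B) = 2*B*(1 + B))
W(9)*(-156) + H(6) = (2*9*(1 + 9))*(-156) - 8/9 = (2*9*10)*(-156) - 8/9 = 180*(-156) - 8/9 = -28080 - 8/9 = -252728/9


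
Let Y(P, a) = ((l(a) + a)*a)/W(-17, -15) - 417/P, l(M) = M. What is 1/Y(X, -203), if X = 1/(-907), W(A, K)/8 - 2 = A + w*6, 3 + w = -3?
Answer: 204/77115467 ≈ 2.6454e-6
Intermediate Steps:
w = -6 (w = -3 - 3 = -6)
W(A, K) = -272 + 8*A (W(A, K) = 16 + 8*(A - 6*6) = 16 + 8*(A - 36) = 16 + 8*(-36 + A) = 16 + (-288 + 8*A) = -272 + 8*A)
X = -1/907 ≈ -0.0011025
Y(P, a) = -417/P - a²/204 (Y(P, a) = ((a + a)*a)/(-272 + 8*(-17)) - 417/P = ((2*a)*a)/(-272 - 136) - 417/P = (2*a²)/(-408) - 417/P = (2*a²)*(-1/408) - 417/P = -a²/204 - 417/P = -417/P - a²/204)
1/Y(X, -203) = 1/(-417/(-1/907) - 1/204*(-203)²) = 1/(-417*(-907) - 1/204*41209) = 1/(378219 - 41209/204) = 1/(77115467/204) = 204/77115467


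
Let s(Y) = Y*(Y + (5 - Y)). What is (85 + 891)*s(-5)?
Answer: -24400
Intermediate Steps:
s(Y) = 5*Y (s(Y) = Y*(Y + (5 - Y)) = Y*5 = 5*Y)
(85 + 891)*s(-5) = (85 + 891)*(5*(-5)) = 976*(-25) = -24400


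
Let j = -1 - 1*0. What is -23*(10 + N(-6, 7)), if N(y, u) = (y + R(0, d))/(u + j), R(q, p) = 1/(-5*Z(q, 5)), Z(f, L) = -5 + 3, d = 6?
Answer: -12443/60 ≈ -207.38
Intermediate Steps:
Z(f, L) = -2
j = -1 (j = -1 + 0 = -1)
R(q, p) = ⅒ (R(q, p) = 1/(-5*(-2)) = 1/10 = ⅒)
N(y, u) = (⅒ + y)/(-1 + u) (N(y, u) = (y + ⅒)/(u - 1) = (⅒ + y)/(-1 + u))
-23*(10 + N(-6, 7)) = -23*(10 + (⅒ - 6)/(-1 + 7)) = -23*(10 - 59/10/6) = -23*(10 + (⅙)*(-59/10)) = -23*(10 - 59/60) = -23*541/60 = -12443/60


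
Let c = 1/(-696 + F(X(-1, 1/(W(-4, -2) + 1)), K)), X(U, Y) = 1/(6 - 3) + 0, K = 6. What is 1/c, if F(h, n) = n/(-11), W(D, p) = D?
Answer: -7662/11 ≈ -696.54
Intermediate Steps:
X(U, Y) = 1/3 (X(U, Y) = 1/3 + 0 = 1/3)
F(h, n) = -n/11 (F(h, n) = n*(-1/11) = -n/11)
c = -11/7662 (c = 1/(-696 - 1/11*6) = 1/(-696 - 6/11) = 1/(-7662/11) = -11/7662 ≈ -0.0014357)
1/c = 1/(-11/7662) = -7662/11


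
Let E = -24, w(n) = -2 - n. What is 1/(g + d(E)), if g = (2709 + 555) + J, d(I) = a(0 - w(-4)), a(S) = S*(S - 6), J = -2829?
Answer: 1/451 ≈ 0.0022173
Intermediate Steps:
a(S) = S*(-6 + S)
d(I) = 16 (d(I) = (0 - (-2 - 1*(-4)))*(-6 + (0 - (-2 - 1*(-4)))) = (0 - (-2 + 4))*(-6 + (0 - (-2 + 4))) = (0 - 1*2)*(-6 + (0 - 1*2)) = (0 - 2)*(-6 + (0 - 2)) = -2*(-6 - 2) = -2*(-8) = 16)
g = 435 (g = (2709 + 555) - 2829 = 3264 - 2829 = 435)
1/(g + d(E)) = 1/(435 + 16) = 1/451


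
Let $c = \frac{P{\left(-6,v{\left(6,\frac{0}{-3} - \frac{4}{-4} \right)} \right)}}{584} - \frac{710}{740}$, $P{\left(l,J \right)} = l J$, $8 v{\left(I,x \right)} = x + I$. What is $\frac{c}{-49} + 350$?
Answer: $\frac{1482392505}{4235168} \approx 350.02$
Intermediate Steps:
$v{\left(I,x \right)} = \frac{I}{8} + \frac{x}{8}$ ($v{\left(I,x \right)} = \frac{x + I}{8} = \frac{I + x}{8} = \frac{I}{8} + \frac{x}{8}$)
$P{\left(l,J \right)} = J l$
$c = - \frac{83705}{86432}$ ($c = \frac{\left(\frac{1}{8} \cdot 6 + \frac{\frac{0}{-3} - \frac{4}{-4}}{8}\right) \left(-6\right)}{584} - \frac{710}{740} = \left(\frac{3}{4} + \frac{0 \left(- \frac{1}{3}\right) - -1}{8}\right) \left(-6\right) \frac{1}{584} - \frac{71}{74} = \left(\frac{3}{4} + \frac{0 + 1}{8}\right) \left(-6\right) \frac{1}{584} - \frac{71}{74} = \left(\frac{3}{4} + \frac{1}{8} \cdot 1\right) \left(-6\right) \frac{1}{584} - \frac{71}{74} = \left(\frac{3}{4} + \frac{1}{8}\right) \left(-6\right) \frac{1}{584} - \frac{71}{74} = \frac{7}{8} \left(-6\right) \frac{1}{584} - \frac{71}{74} = \left(- \frac{21}{4}\right) \frac{1}{584} - \frac{71}{74} = - \frac{21}{2336} - \frac{71}{74} = - \frac{83705}{86432} \approx -0.96845$)
$\frac{c}{-49} + 350 = \frac{1}{-49} \left(- \frac{83705}{86432}\right) + 350 = \left(- \frac{1}{49}\right) \left(- \frac{83705}{86432}\right) + 350 = \frac{83705}{4235168} + 350 = \frac{1482392505}{4235168}$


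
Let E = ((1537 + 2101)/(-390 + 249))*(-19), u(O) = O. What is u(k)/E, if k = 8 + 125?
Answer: 987/3638 ≈ 0.27130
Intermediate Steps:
k = 133
E = 69122/141 (E = (3638/(-141))*(-19) = (3638*(-1/141))*(-19) = -3638/141*(-19) = 69122/141 ≈ 490.23)
u(k)/E = 133/(69122/141) = 133*(141/69122) = 987/3638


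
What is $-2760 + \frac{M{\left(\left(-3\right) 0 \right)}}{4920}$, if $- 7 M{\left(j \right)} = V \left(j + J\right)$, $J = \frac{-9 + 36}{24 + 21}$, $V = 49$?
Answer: $- \frac{22632007}{8200} \approx -2760.0$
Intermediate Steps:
$J = \frac{3}{5}$ ($J = \frac{27}{45} = 27 \cdot \frac{1}{45} = \frac{3}{5} \approx 0.6$)
$M{\left(j \right)} = - \frac{21}{5} - 7 j$ ($M{\left(j \right)} = - \frac{49 \left(j + \frac{3}{5}\right)}{7} = - \frac{49 \left(\frac{3}{5} + j\right)}{7} = - \frac{\frac{147}{5} + 49 j}{7} = - \frac{21}{5} - 7 j$)
$-2760 + \frac{M{\left(\left(-3\right) 0 \right)}}{4920} = -2760 + \frac{- \frac{21}{5} - 7 \left(\left(-3\right) 0\right)}{4920} = -2760 + \left(- \frac{21}{5} - 0\right) \frac{1}{4920} = -2760 + \left(- \frac{21}{5} + 0\right) \frac{1}{4920} = -2760 - \frac{7}{8200} = - \frac{22632007}{8200}$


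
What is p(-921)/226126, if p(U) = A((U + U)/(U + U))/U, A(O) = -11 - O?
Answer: 2/34710341 ≈ 5.7620e-8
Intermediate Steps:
p(U) = -12/U (p(U) = (-11 - (U + U)/(U + U))/U = (-11 - 2*U/(2*U))/U = (-11 - 2*U*1/(2*U))/U = (-11 - 1*1)/U = (-11 - 1)/U = -12/U)
p(-921)/226126 = -12/(-921)/226126 = -12*(-1/921)*(1/226126) = (4/307)*(1/226126) = 2/34710341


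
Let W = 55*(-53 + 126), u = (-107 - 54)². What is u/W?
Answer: 25921/4015 ≈ 6.4560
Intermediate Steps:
u = 25921 (u = (-161)² = 25921)
W = 4015 (W = 55*73 = 4015)
u/W = 25921/4015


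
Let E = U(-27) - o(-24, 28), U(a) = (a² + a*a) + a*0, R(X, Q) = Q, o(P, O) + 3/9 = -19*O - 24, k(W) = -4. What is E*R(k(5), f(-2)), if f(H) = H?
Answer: -12086/3 ≈ -4028.7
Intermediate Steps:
o(P, O) = -73/3 - 19*O (o(P, O) = -⅓ + (-19*O - 24) = -⅓ + (-24 - 19*O) = -73/3 - 19*O)
U(a) = 2*a² (U(a) = (a² + a²) + 0 = 2*a² + 0 = 2*a²)
E = 6043/3 (E = 2*(-27)² - (-73/3 - 19*28) = 2*729 - (-73/3 - 532) = 1458 - 1*(-1669/3) = 1458 + 1669/3 = 6043/3 ≈ 2014.3)
E*R(k(5), f(-2)) = (6043/3)*(-2) = -12086/3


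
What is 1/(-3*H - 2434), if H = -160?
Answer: -1/1954 ≈ -0.00051177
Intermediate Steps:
1/(-3*H - 2434) = 1/(-3*(-160) - 2434) = 1/(480 - 2434) = 1/(-1954) = -1/1954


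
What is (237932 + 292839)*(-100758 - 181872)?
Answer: -150011807730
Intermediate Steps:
(237932 + 292839)*(-100758 - 181872) = 530771*(-282630) = -150011807730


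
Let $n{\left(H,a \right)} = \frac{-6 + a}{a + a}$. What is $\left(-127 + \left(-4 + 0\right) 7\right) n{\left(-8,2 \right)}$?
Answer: $155$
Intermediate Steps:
$n{\left(H,a \right)} = \frac{-6 + a}{2 a}$
$\left(-127 + \left(-4 + 0\right) 7\right) n{\left(-8,2 \right)} = \left(-127 + \left(-4 + 0\right) 7\right) \frac{-6 + 2}{2 \cdot 2} = \left(-127 - 28\right) \frac{1}{2} \cdot \frac{1}{2} \left(-4\right) = \left(-127 - 28\right) \left(-1\right) = \left(-155\right) \left(-1\right) = 155$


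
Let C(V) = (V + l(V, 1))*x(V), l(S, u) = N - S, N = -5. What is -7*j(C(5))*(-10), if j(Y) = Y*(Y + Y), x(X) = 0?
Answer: 0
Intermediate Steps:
l(S, u) = -5 - S
C(V) = 0 (C(V) = (V + (-5 - V))*0 = -5*0 = 0)
j(Y) = 2*Y² (j(Y) = Y*(2*Y) = 2*Y²)
-7*j(C(5))*(-10) = -14*0²*(-10) = -14*0*(-10) = -7*0*(-10) = 0*(-10) = 0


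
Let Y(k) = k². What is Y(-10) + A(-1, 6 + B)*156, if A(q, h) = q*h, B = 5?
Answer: -1616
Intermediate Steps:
A(q, h) = h*q
Y(-10) + A(-1, 6 + B)*156 = (-10)² + ((6 + 5)*(-1))*156 = 100 + (11*(-1))*156 = 100 - 11*156 = 100 - 1716 = -1616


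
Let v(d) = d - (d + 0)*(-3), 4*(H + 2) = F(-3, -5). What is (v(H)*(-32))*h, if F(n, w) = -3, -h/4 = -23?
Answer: 32384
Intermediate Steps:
h = 92 (h = -4*(-23) = 92)
H = -11/4 (H = -2 + (¼)*(-3) = -2 - ¾ = -11/4 ≈ -2.7500)
v(d) = 4*d (v(d) = d - d*(-3) = d - (-3)*d = d + 3*d = 4*d)
(v(H)*(-32))*h = ((4*(-11/4))*(-32))*92 = -11*(-32)*92 = 352*92 = 32384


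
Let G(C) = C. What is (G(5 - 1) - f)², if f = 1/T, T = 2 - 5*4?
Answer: 5329/324 ≈ 16.448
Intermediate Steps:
T = -18 (T = 2 - 20 = -18)
f = -1/18 (f = 1/(-18) = -1/18 ≈ -0.055556)
(G(5 - 1) - f)² = ((5 - 1) - 1*(-1/18))² = (4 + 1/18)² = (73/18)² = 5329/324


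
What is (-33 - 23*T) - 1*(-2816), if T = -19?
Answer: 3220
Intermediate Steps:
(-33 - 23*T) - 1*(-2816) = (-33 - 23*(-19)) - 1*(-2816) = (-33 + 437) + 2816 = 404 + 2816 = 3220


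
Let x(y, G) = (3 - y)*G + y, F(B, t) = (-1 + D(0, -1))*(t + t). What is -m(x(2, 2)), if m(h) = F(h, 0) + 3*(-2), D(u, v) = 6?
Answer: 6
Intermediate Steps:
F(B, t) = 10*t (F(B, t) = (-1 + 6)*(t + t) = 5*(2*t) = 10*t)
x(y, G) = y + G*(3 - y) (x(y, G) = G*(3 - y) + y = y + G*(3 - y))
m(h) = -6 (m(h) = 10*0 + 3*(-2) = 0 - 6 = -6)
-m(x(2, 2)) = -1*(-6) = 6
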